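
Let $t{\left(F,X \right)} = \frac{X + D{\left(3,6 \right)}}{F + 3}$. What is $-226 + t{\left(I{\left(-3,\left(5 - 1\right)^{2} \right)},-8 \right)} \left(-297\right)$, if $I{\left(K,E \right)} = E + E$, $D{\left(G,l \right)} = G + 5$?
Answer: $-226$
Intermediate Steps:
$D{\left(G,l \right)} = 5 + G$
$I{\left(K,E \right)} = 2 E$
$t{\left(F,X \right)} = \frac{8 + X}{3 + F}$ ($t{\left(F,X \right)} = \frac{X + \left(5 + 3\right)}{F + 3} = \frac{X + 8}{3 + F} = \frac{8 + X}{3 + F}$)
$-226 + t{\left(I{\left(-3,\left(5 - 1\right)^{2} \right)},-8 \right)} \left(-297\right) = -226 + \frac{8 - 8}{3 + 2 \left(5 - 1\right)^{2}} \left(-297\right) = -226 + \frac{1}{3 + 2 \cdot 4^{2}} \cdot 0 \left(-297\right) = -226 + \frac{1}{3 + 2 \cdot 16} \cdot 0 \left(-297\right) = -226 + \frac{1}{3 + 32} \cdot 0 \left(-297\right) = -226 + \frac{1}{35} \cdot 0 \left(-297\right) = -226 + 0 \left(-297\right) = -226 + 0 = -226$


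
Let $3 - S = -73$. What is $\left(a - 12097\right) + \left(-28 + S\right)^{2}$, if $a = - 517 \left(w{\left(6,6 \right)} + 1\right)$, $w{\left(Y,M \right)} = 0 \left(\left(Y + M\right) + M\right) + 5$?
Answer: $-12895$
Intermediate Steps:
$S = 76$ ($S = 3 - -73 = 3 + 73 = 76$)
$w{\left(Y,M \right)} = 5$ ($w{\left(Y,M \right)} = 0 \left(\left(M + Y\right) + M\right) + 5 = 0 \left(Y + 2 M\right) + 5 = 0 + 5 = 5$)
$a = -3102$ ($a = - 517 \left(5 + 1\right) = \left(-517\right) 6 = -3102$)
$\left(a - 12097\right) + \left(-28 + S\right)^{2} = \left(-3102 - 12097\right) + \left(-28 + 76\right)^{2} = -15199 + 48^{2} = -15199 + 2304 = -12895$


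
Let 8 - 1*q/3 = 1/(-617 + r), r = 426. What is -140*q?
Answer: -642180/191 ≈ -3362.2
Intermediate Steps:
q = 4587/191 (q = 24 - 3/(-617 + 426) = 24 - 3/(-191) = 24 - 3*(-1/191) = 24 + 3/191 = 4587/191 ≈ 24.016)
-140*q = -140*4587/191 = -642180/191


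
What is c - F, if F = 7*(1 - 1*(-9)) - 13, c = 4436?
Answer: 4379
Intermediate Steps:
F = 57 (F = 7*(1 + 9) - 13 = 7*10 - 13 = 70 - 13 = 57)
c - F = 4436 - 1*57 = 4436 - 57 = 4379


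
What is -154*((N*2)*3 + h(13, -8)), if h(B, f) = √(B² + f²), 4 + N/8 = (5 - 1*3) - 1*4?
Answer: 44352 - 154*√233 ≈ 42001.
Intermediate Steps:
N = -48 (N = -32 + 8*((5 - 1*3) - 1*4) = -32 + 8*((5 - 3) - 4) = -32 + 8*(2 - 4) = -32 + 8*(-2) = -32 - 16 = -48)
-154*((N*2)*3 + h(13, -8)) = -154*(-48*2*3 + √(13² + (-8)²)) = -154*(-96*3 + √(169 + 64)) = -154*(-288 + √233) = 44352 - 154*√233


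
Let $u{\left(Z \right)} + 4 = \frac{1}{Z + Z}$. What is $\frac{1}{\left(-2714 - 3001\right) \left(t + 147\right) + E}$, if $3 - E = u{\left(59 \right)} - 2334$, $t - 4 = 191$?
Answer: $- \frac{118}{230358303} \approx -5.1225 \cdot 10^{-7}$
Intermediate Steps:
$t = 195$ ($t = 4 + 191 = 195$)
$u{\left(Z \right)} = -4 + \frac{1}{2 Z}$ ($u{\left(Z \right)} = -4 + \frac{1}{Z + Z} = -4 + \frac{1}{2 Z}$)
$E = \frac{276237}{118}$ ($E = 3 - \left(\left(-4 + \frac{1}{2 \cdot 59}\right) - 2334\right) = 3 - \left(\left(-4 + \frac{1}{2} \cdot \frac{1}{59}\right) - 2334\right) = 3 - \left(\left(-4 + \frac{1}{118}\right) - 2334\right) = 3 - \left(- \frac{471}{118} - 2334\right) = 3 - - \frac{275883}{118} = 3 + \frac{275883}{118} = \frac{276237}{118} \approx 2341.0$)
$\frac{1}{\left(-2714 - 3001\right) \left(t + 147\right) + E} = \frac{1}{\left(-2714 - 3001\right) \left(195 + 147\right) + \frac{276237}{118}} = \frac{1}{\left(-5715\right) 342 + \frac{276237}{118}} = \frac{1}{-1954530 + \frac{276237}{118}} = \frac{1}{- \frac{230358303}{118}} = - \frac{118}{230358303}$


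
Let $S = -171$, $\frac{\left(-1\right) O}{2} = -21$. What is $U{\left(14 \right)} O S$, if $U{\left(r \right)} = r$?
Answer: $-100548$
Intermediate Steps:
$O = 42$ ($O = \left(-2\right) \left(-21\right) = 42$)
$U{\left(14 \right)} O S = 14 \cdot 42 \left(-171\right) = 588 \left(-171\right) = -100548$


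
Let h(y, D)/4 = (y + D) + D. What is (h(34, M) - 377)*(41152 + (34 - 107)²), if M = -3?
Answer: -12317465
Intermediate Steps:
h(y, D) = 4*y + 8*D (h(y, D) = 4*((y + D) + D) = 4*((D + y) + D) = 4*(y + 2*D) = 4*y + 8*D)
(h(34, M) - 377)*(41152 + (34 - 107)²) = ((4*34 + 8*(-3)) - 377)*(41152 + (34 - 107)²) = ((136 - 24) - 377)*(41152 + (-73)²) = (112 - 377)*(41152 + 5329) = -265*46481 = -12317465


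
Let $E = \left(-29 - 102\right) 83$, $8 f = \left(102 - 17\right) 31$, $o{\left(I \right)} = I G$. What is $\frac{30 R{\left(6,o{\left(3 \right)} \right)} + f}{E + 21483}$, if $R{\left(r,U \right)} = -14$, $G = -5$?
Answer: $- \frac{145}{16976} \approx -0.0085415$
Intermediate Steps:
$o{\left(I \right)} = - 5 I$ ($o{\left(I \right)} = I \left(-5\right) = - 5 I$)
$f = \frac{2635}{8}$ ($f = \frac{\left(102 - 17\right) 31}{8} = \frac{85 \cdot 31}{8} = \frac{1}{8} \cdot 2635 = \frac{2635}{8} \approx 329.38$)
$E = -10873$ ($E = \left(-131\right) 83 = -10873$)
$\frac{30 R{\left(6,o{\left(3 \right)} \right)} + f}{E + 21483} = \frac{30 \left(-14\right) + \frac{2635}{8}}{-10873 + 21483} = \frac{-420 + \frac{2635}{8}}{10610} = \left(- \frac{725}{8}\right) \frac{1}{10610} = - \frac{145}{16976}$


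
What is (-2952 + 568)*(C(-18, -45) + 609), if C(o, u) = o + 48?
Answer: -1523376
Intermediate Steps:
C(o, u) = 48 + o
(-2952 + 568)*(C(-18, -45) + 609) = (-2952 + 568)*((48 - 18) + 609) = -2384*(30 + 609) = -2384*639 = -1523376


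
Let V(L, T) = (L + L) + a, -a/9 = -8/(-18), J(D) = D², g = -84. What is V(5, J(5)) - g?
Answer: 90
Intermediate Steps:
a = -4 (a = -(-72)/(-18) = -(-72)*(-1)/18 = -9*4/9 = -4)
V(L, T) = -4 + 2*L (V(L, T) = (L + L) - 4 = 2*L - 4 = -4 + 2*L)
V(5, J(5)) - g = (-4 + 2*5) - 1*(-84) = (-4 + 10) + 84 = 6 + 84 = 90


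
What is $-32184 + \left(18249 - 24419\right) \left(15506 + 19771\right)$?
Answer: $-217691274$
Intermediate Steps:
$-32184 + \left(18249 - 24419\right) \left(15506 + 19771\right) = -32184 - 217659090 = -217691274$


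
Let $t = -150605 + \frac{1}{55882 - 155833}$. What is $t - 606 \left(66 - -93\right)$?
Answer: $- \frac{24683799010}{99951} \approx -2.4696 \cdot 10^{5}$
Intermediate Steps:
$t = - \frac{15053120356}{99951}$ ($t = -150605 + \frac{1}{-99951} = -150605 - \frac{1}{99951} = - \frac{15053120356}{99951} \approx -1.5061 \cdot 10^{5}$)
$t - 606 \left(66 - -93\right) = - \frac{15053120356}{99951} - 606 \left(66 - -93\right) = - \frac{15053120356}{99951} - 606 \left(66 + 93\right) = - \frac{15053120356}{99951} - 96354 = - \frac{24683799010}{99951}$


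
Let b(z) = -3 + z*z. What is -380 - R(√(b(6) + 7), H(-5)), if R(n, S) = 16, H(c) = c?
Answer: -396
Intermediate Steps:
b(z) = -3 + z²
-380 - R(√(b(6) + 7), H(-5)) = -380 - 1*16 = -380 - 16 = -396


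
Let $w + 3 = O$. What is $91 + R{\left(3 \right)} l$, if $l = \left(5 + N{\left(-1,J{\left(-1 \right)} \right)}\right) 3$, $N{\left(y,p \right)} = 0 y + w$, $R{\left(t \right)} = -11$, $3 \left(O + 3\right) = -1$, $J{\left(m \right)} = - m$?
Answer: $135$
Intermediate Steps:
$O = - \frac{10}{3}$ ($O = -3 + \frac{1}{3} \left(-1\right) = -3 - \frac{1}{3} = - \frac{10}{3} \approx -3.3333$)
$w = - \frac{19}{3}$ ($w = -3 - \frac{10}{3} = - \frac{19}{3} \approx -6.3333$)
$N{\left(y,p \right)} = - \frac{19}{3}$ ($N{\left(y,p \right)} = 0 y - \frac{19}{3} = 0 - \frac{19}{3} = - \frac{19}{3}$)
$l = -4$ ($l = \left(5 - \frac{19}{3}\right) 3 = \left(- \frac{4}{3}\right) 3 = -4$)
$91 + R{\left(3 \right)} l = 91 - -44 = 91 + 44 = 135$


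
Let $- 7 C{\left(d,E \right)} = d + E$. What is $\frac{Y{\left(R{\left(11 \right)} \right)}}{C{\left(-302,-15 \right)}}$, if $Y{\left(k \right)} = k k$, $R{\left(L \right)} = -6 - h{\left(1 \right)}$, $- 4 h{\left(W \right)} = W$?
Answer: $\frac{3703}{5072} \approx 0.73009$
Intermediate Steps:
$h{\left(W \right)} = - \frac{W}{4}$
$C{\left(d,E \right)} = - \frac{E}{7} - \frac{d}{7}$ ($C{\left(d,E \right)} = - \frac{d + E}{7} = - \frac{E + d}{7} = - \frac{E}{7} - \frac{d}{7}$)
$R{\left(L \right)} = - \frac{23}{4}$ ($R{\left(L \right)} = -6 - \left(- \frac{1}{4}\right) 1 = -6 - - \frac{1}{4} = -6 + \frac{1}{4} = - \frac{23}{4}$)
$Y{\left(k \right)} = k^{2}$
$\frac{Y{\left(R{\left(11 \right)} \right)}}{C{\left(-302,-15 \right)}} = \frac{\left(- \frac{23}{4}\right)^{2}}{\left(- \frac{1}{7}\right) \left(-15\right) - - \frac{302}{7}} = \frac{529}{16 \left(\frac{15}{7} + \frac{302}{7}\right)} = \frac{529}{16 \cdot \frac{317}{7}} = \frac{529}{16} \cdot \frac{7}{317} = \frac{3703}{5072}$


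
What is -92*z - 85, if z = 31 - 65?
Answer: 3043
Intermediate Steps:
z = -34
-92*z - 85 = -92*(-34) - 85 = 3128 - 85 = 3043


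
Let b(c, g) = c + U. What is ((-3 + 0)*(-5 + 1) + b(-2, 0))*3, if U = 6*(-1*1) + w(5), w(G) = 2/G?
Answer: 66/5 ≈ 13.200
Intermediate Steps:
U = -28/5 (U = 6*(-1*1) + 2/5 = 6*(-1) + 2*(⅕) = -6 + ⅖ = -28/5 ≈ -5.6000)
b(c, g) = -28/5 + c (b(c, g) = c - 28/5 = -28/5 + c)
((-3 + 0)*(-5 + 1) + b(-2, 0))*3 = ((-3 + 0)*(-5 + 1) + (-28/5 - 2))*3 = (-3*(-4) - 38/5)*3 = (12 - 38/5)*3 = (22/5)*3 = 66/5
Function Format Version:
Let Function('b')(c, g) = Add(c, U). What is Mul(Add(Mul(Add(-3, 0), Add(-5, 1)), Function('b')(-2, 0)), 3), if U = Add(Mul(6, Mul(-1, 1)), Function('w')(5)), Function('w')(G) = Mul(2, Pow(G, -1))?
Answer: Rational(66, 5) ≈ 13.200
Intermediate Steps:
U = Rational(-28, 5) (U = Add(Mul(6, Mul(-1, 1)), Mul(2, Pow(5, -1))) = Add(Mul(6, -1), Mul(2, Rational(1, 5))) = Add(-6, Rational(2, 5)) = Rational(-28, 5) ≈ -5.6000)
Function('b')(c, g) = Add(Rational(-28, 5), c) (Function('b')(c, g) = Add(c, Rational(-28, 5)) = Add(Rational(-28, 5), c))
Mul(Add(Mul(Add(-3, 0), Add(-5, 1)), Function('b')(-2, 0)), 3) = Mul(Add(Mul(Add(-3, 0), Add(-5, 1)), Add(Rational(-28, 5), -2)), 3) = Mul(Add(Mul(-3, -4), Rational(-38, 5)), 3) = Mul(Add(12, Rational(-38, 5)), 3) = Mul(Rational(22, 5), 3) = Rational(66, 5)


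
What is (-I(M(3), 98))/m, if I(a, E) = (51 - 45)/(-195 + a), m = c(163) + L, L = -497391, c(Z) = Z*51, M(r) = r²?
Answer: -1/15161418 ≈ -6.5957e-8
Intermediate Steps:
c(Z) = 51*Z
m = -489078 (m = 51*163 - 497391 = 8313 - 497391 = -489078)
I(a, E) = 6/(-195 + a)
(-I(M(3), 98))/m = -6/(-195 + 3²)/(-489078) = -6/(-195 + 9)*(-1/489078) = -6/(-186)*(-1/489078) = -6*(-1)/186*(-1/489078) = -1*(-1/31)*(-1/489078) = (1/31)*(-1/489078) = -1/15161418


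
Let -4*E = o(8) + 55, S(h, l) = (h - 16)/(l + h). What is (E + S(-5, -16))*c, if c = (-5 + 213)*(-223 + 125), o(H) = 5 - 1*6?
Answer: 254800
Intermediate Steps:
o(H) = -1 (o(H) = 5 - 6 = -1)
S(h, l) = (-16 + h)/(h + l)
E = -27/2 (E = -(-1 + 55)/4 = -1/4*54 = -27/2 ≈ -13.500)
c = -20384 (c = 208*(-98) = -20384)
(E + S(-5, -16))*c = (-27/2 + (-16 - 5)/(-5 - 16))*(-20384) = (-27/2 - 21/(-21))*(-20384) = (-27/2 - 1/21*(-21))*(-20384) = (-27/2 + 1)*(-20384) = -25/2*(-20384) = 254800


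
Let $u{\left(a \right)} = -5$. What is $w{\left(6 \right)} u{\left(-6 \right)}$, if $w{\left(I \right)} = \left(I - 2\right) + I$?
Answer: $-50$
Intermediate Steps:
$w{\left(I \right)} = -2 + 2 I$ ($w{\left(I \right)} = \left(-2 + I\right) + I = -2 + 2 I$)
$w{\left(6 \right)} u{\left(-6 \right)} = \left(-2 + 2 \cdot 6\right) \left(-5\right) = \left(-2 + 12\right) \left(-5\right) = 10 \left(-5\right) = -50$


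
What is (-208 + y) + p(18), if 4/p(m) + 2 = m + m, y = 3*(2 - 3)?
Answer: -3585/17 ≈ -210.88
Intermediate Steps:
y = -3 (y = 3*(-1) = -3)
p(m) = 4/(-2 + 2*m) (p(m) = 4/(-2 + (m + m)) = 4/(-2 + 2*m))
(-208 + y) + p(18) = (-208 - 3) + 2/(-1 + 18) = -211 + 2/17 = -3585/17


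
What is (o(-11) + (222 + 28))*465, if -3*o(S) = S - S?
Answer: 116250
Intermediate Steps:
o(S) = 0 (o(S) = -(S - S)/3 = -⅓*0 = 0)
(o(-11) + (222 + 28))*465 = (0 + (222 + 28))*465 = (0 + 250)*465 = 250*465 = 116250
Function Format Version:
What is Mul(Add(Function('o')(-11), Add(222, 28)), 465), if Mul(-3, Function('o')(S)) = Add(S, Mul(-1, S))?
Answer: 116250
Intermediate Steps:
Function('o')(S) = 0 (Function('o')(S) = Mul(Rational(-1, 3), Add(S, Mul(-1, S))) = Mul(Rational(-1, 3), 0) = 0)
Mul(Add(Function('o')(-11), Add(222, 28)), 465) = Mul(Add(0, Add(222, 28)), 465) = Mul(Add(0, 250), 465) = Mul(250, 465) = 116250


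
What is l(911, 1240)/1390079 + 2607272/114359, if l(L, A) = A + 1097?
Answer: 3624581311471/158968044361 ≈ 22.801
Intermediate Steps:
l(L, A) = 1097 + A
l(911, 1240)/1390079 + 2607272/114359 = (1097 + 1240)/1390079 + 2607272/114359 = 2337*(1/1390079) + 2607272*(1/114359) = 2337/1390079 + 2607272/114359 = 3624581311471/158968044361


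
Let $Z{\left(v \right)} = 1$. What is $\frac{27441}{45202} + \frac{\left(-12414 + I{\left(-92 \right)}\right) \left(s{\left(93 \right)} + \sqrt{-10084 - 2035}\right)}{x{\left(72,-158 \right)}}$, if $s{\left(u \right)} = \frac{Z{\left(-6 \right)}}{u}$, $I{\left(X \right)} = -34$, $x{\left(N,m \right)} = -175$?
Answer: $\frac{1009276771}{735662550} + \frac{12448 i \sqrt{12119}}{175} \approx 1.3719 + 7830.6 i$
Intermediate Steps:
$s{\left(u \right)} = \frac{1}{u}$ ($s{\left(u \right)} = 1 \frac{1}{u} = \frac{1}{u}$)
$\frac{27441}{45202} + \frac{\left(-12414 + I{\left(-92 \right)}\right) \left(s{\left(93 \right)} + \sqrt{-10084 - 2035}\right)}{x{\left(72,-158 \right)}} = \frac{27441}{45202} + \frac{\left(-12414 - 34\right) \left(\frac{1}{93} + \sqrt{-10084 - 2035}\right)}{-175} = 27441 \cdot \frac{1}{45202} + - 12448 \left(\frac{1}{93} + \sqrt{-12119}\right) \left(- \frac{1}{175}\right) = \frac{27441}{45202} + - 12448 \left(\frac{1}{93} + i \sqrt{12119}\right) \left(- \frac{1}{175}\right) = \frac{27441}{45202} + \left(- \frac{12448}{93} - 12448 i \sqrt{12119}\right) \left(- \frac{1}{175}\right) = \frac{27441}{45202} + \left(\frac{12448}{16275} + \frac{12448 i \sqrt{12119}}{175}\right) = \frac{1009276771}{735662550} + \frac{12448 i \sqrt{12119}}{175}$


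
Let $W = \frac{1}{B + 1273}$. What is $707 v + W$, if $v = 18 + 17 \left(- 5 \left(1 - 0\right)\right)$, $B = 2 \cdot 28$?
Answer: $- \frac{62953400}{1329} \approx -47369.0$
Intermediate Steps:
$B = 56$
$W = \frac{1}{1329}$ ($W = \frac{1}{56 + 1273} = \frac{1}{1329} \approx 0.00075245$)
$v = -67$ ($v = 18 + 17 \left(- 5 \left(1 + \left(-2 + 2\right)\right)\right) = 18 + 17 \left(- 5 \left(1 + 0\right)\right) = 18 + 17 \left(\left(-5\right) 1\right) = 18 + 17 \left(-5\right) = 18 - 85 = -67$)
$707 v + W = 707 \left(-67\right) + \frac{1}{1329} = -47369 + \frac{1}{1329} = - \frac{62953400}{1329}$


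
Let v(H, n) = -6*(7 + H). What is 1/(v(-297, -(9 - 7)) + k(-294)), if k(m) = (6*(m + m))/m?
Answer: 1/1752 ≈ 0.00057078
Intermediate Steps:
v(H, n) = -42 - 6*H
k(m) = 12 (k(m) = (6*(2*m))/m = (12*m)/m = 12)
1/(v(-297, -(9 - 7)) + k(-294)) = 1/((-42 - 6*(-297)) + 12) = 1/((-42 + 1782) + 12) = 1/(1740 + 12) = 1/1752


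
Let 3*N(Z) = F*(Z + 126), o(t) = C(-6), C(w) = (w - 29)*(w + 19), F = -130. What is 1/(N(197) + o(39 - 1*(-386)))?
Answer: -3/43355 ≈ -6.9196e-5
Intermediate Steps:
C(w) = (-29 + w)*(19 + w)
o(t) = -455 (o(t) = -551 + (-6)² - 10*(-6) = -551 + 36 + 60 = -455)
N(Z) = -5460 - 130*Z/3 (N(Z) = (-130*(Z + 126))/3 = (-130*(126 + Z))/3 = (-16380 - 130*Z)/3 = -5460 - 130*Z/3)
1/(N(197) + o(39 - 1*(-386))) = 1/((-5460 - 130/3*197) - 455) = 1/((-5460 - 25610/3) - 455) = 1/(-41990/3 - 455) = 1/(-43355/3) = -3/43355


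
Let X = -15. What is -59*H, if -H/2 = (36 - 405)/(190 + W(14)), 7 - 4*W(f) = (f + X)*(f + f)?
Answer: -58056/265 ≈ -219.08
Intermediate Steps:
W(f) = 7/4 - f*(-15 + f)/2 (W(f) = 7/4 - (f - 15)*(f + f)/4 = 7/4 - (-15 + f)*2*f/4 = 7/4 - f*(-15 + f)/2)
H = 984/265 (H = -2*(36 - 405)/(190 + (7/4 - ½*14² + (15/2)*14)) = -(-738)/(190 + (7/4 - ½*196 + 105)) = -(-738)/(190 + (7/4 - 98 + 105)) = -(-738)/(190 + 35/4) = -(-738)/795/4 = -(-738)*4/795 = -2*(-492/265) = 984/265 ≈ 3.7132)
-59*H = -59*984/265 = -58056/265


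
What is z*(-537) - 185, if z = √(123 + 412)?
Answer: -185 - 537*√535 ≈ -12606.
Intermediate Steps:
z = √535 ≈ 23.130
z*(-537) - 185 = √535*(-537) - 185 = -537*√535 - 185 = -185 - 537*√535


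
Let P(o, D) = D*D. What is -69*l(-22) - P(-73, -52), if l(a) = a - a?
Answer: -2704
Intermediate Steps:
l(a) = 0
P(o, D) = D**2
-69*l(-22) - P(-73, -52) = -69*0 - 1*(-52)**2 = 0 - 1*2704 = 0 - 2704 = -2704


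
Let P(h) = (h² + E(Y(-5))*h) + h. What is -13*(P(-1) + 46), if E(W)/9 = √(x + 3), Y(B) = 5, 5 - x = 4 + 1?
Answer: -598 + 117*√3 ≈ -395.35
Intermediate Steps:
x = 0 (x = 5 - (4 + 1) = 5 - 1*5 = 5 - 5 = 0)
E(W) = 9*√3 (E(W) = 9*√(0 + 3) = 9*√3)
P(h) = h + h² + 9*h*√3 (P(h) = (h² + (9*√3)*h) + h = (h² + 9*h*√3) + h = h + h² + 9*h*√3)
-13*(P(-1) + 46) = -13*(-(1 - 1 + 9*√3) + 46) = -13*(-9*√3 + 46) = -13*(46 - 9*√3) = -598 + 117*√3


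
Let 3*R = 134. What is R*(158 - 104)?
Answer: 2412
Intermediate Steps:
R = 134/3 (R = (⅓)*134 = 134/3 ≈ 44.667)
R*(158 - 104) = 134*(158 - 104)/3 = (134/3)*54 = 2412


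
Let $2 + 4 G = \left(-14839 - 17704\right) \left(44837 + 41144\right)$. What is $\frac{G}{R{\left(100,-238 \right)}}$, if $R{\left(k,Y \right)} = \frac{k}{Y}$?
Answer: $\frac{66594296503}{40} \approx 1.6649 \cdot 10^{9}$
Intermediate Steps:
$G = - \frac{2798079685}{4}$ ($G = - \frac{1}{2} + \frac{\left(-14839 - 17704\right) \left(44837 + 41144\right)}{4} = - \frac{1}{2} + \frac{\left(-32543\right) 85981}{4} = - \frac{1}{2} + \frac{1}{4} \left(-2798079683\right) = - \frac{1}{2} - \frac{2798079683}{4} = - \frac{2798079685}{4} \approx -6.9952 \cdot 10^{8}$)
$\frac{G}{R{\left(100,-238 \right)}} = - \frac{2798079685}{4 \frac{100}{-238}} = - \frac{2798079685}{4 \cdot 100 \left(- \frac{1}{238}\right)} = - \frac{2798079685}{4 \left(- \frac{50}{119}\right)} = \left(- \frac{2798079685}{4}\right) \left(- \frac{119}{50}\right) = \frac{66594296503}{40}$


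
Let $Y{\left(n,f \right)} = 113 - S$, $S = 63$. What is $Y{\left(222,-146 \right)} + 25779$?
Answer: $25829$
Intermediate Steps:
$Y{\left(n,f \right)} = 50$ ($Y{\left(n,f \right)} = 113 - 63 = 50$)
$Y{\left(222,-146 \right)} + 25779 = 50 + 25779 = 25829$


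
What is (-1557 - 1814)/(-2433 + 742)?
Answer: 3371/1691 ≈ 1.9935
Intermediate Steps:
(-1557 - 1814)/(-2433 + 742) = -3371/(-1691) = -3371*(-1/1691) = 3371/1691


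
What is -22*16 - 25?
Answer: -377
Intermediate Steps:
-22*16 - 25 = -352 - 25 = -377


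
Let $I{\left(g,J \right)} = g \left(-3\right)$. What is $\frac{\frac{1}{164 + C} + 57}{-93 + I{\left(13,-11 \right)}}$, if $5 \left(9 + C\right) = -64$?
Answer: $- \frac{10133}{23463} \approx -0.43187$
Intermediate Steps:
$I{\left(g,J \right)} = - 3 g$
$C = - \frac{109}{5}$ ($C = -9 + \frac{1}{5} \left(-64\right) = -9 - \frac{64}{5} = - \frac{109}{5} \approx -21.8$)
$\frac{\frac{1}{164 + C} + 57}{-93 + I{\left(13,-11 \right)}} = \frac{\frac{1}{164 - \frac{109}{5}} + 57}{-93 - 39} = \frac{\frac{1}{\frac{711}{5}} + 57}{-93 - 39} = \frac{\frac{5}{711} + 57}{-132} = \frac{40532}{711} \left(- \frac{1}{132}\right) = - \frac{10133}{23463}$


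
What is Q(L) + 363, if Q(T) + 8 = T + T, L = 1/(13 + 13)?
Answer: 4616/13 ≈ 355.08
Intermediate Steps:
L = 1/26 ≈ 0.038462
Q(T) = -8 + 2*T (Q(T) = -8 + (T + T) = -8 + 2*T)
Q(L) + 363 = (-8 + 2*(1/26)) + 363 = (-8 + 1/13) + 363 = -103/13 + 363 = 4616/13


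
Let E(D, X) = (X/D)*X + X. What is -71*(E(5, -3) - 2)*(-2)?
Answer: -2272/5 ≈ -454.40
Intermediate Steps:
E(D, X) = X + X**2/D (E(D, X) = X**2/D + X = X + X**2/D)
-71*(E(5, -3) - 2)*(-2) = -71*(-3*(5 - 3)/5 - 2)*(-2) = -71*(-3*1/5*2 - 2)*(-2) = -71*(-6/5 - 2)*(-2) = -(-1136)*(-2)/5 = -71*32/5 = -2272/5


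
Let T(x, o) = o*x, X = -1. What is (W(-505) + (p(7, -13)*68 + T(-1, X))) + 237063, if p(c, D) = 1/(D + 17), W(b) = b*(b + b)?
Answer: 747131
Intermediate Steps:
W(b) = 2*b**2 (W(b) = b*(2*b) = 2*b**2)
p(c, D) = 1/(17 + D)
(W(-505) + (p(7, -13)*68 + T(-1, X))) + 237063 = (2*(-505)**2 + (68/(17 - 13) - 1*(-1))) + 237063 = (2*255025 + (68/4 + 1)) + 237063 = (510050 + ((1/4)*68 + 1)) + 237063 = (510050 + (17 + 1)) + 237063 = (510050 + 18) + 237063 = 510068 + 237063 = 747131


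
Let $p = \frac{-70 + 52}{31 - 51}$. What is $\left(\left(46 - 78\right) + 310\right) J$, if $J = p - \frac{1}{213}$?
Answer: $\frac{265073}{1065} \approx 248.89$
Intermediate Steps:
$p = \frac{9}{10}$ ($p = - \frac{18}{-20} = \left(-18\right) \left(- \frac{1}{20}\right) = \frac{9}{10} \approx 0.9$)
$J = \frac{1907}{2130}$ ($J = \frac{9}{10} - \frac{1}{213} = \frac{1907}{2130} \approx 0.89531$)
$\left(\left(46 - 78\right) + 310\right) J = \left(\left(46 - 78\right) + 310\right) \frac{1907}{2130} = \left(-32 + 310\right) \frac{1907}{2130} = 278 \cdot \frac{1907}{2130} = \frac{265073}{1065}$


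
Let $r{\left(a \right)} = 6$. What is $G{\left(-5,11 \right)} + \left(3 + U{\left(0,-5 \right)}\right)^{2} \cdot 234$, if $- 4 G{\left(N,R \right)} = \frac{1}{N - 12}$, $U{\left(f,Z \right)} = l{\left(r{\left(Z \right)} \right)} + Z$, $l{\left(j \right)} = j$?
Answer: $\frac{254593}{68} \approx 3744.0$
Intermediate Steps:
$U{\left(f,Z \right)} = 6 + Z$
$G{\left(N,R \right)} = - \frac{1}{4 \left(-12 + N\right)}$ ($G{\left(N,R \right)} = - \frac{1}{4 \left(N - 12\right)} = - \frac{1}{4 \left(-12 + N\right)}$)
$G{\left(-5,11 \right)} + \left(3 + U{\left(0,-5 \right)}\right)^{2} \cdot 234 = - \frac{1}{-48 + 4 \left(-5\right)} + \left(3 + \left(6 - 5\right)\right)^{2} \cdot 234 = - \frac{1}{-48 - 20} + \left(3 + 1\right)^{2} \cdot 234 = - \frac{1}{-68} + 4^{2} \cdot 234 = \left(-1\right) \left(- \frac{1}{68}\right) + 16 \cdot 234 = \frac{1}{68} + 3744 = \frac{254593}{68}$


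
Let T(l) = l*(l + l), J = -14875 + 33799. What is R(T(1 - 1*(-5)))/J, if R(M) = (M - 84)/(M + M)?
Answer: -1/227088 ≈ -4.4036e-6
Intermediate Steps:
J = 18924
T(l) = 2*l**2 (T(l) = l*(2*l) = 2*l**2)
R(M) = (-84 + M)/(2*M) (R(M) = (-84 + M)/((2*M)) = (-84 + M)*(1/(2*M)) = (-84 + M)/(2*M))
R(T(1 - 1*(-5)))/J = ((-84 + 2*(1 - 1*(-5))**2)/(2*((2*(1 - 1*(-5))**2))))/18924 = ((-84 + 2*(1 + 5)**2)/(2*((2*(1 + 5)**2))))*(1/18924) = ((-84 + 2*6**2)/(2*((2*6**2))))*(1/18924) = ((-84 + 2*36)/(2*((2*36))))*(1/18924) = ((1/2)*(-84 + 72)/72)*(1/18924) = ((1/2)*(1/72)*(-12))*(1/18924) = -1/12*1/18924 = -1/227088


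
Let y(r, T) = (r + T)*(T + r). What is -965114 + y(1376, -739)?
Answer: -559345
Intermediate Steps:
y(r, T) = (T + r)² (y(r, T) = (T + r)*(T + r) = (T + r)²)
-965114 + y(1376, -739) = -965114 + (-739 + 1376)² = -965114 + 637² = -965114 + 405769 = -559345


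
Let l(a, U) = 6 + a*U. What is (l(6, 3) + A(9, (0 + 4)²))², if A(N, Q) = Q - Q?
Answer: 576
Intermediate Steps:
A(N, Q) = 0
l(a, U) = 6 + U*a
(l(6, 3) + A(9, (0 + 4)²))² = ((6 + 3*6) + 0)² = ((6 + 18) + 0)² = (24 + 0)² = 24² = 576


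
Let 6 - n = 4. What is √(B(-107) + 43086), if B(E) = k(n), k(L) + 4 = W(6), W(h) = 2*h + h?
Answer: 10*√431 ≈ 207.61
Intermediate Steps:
n = 2 (n = 6 - 1*4 = 6 - 4 = 2)
W(h) = 3*h
k(L) = 14 (k(L) = -4 + 3*6 = -4 + 18 = 14)
B(E) = 14
√(B(-107) + 43086) = √(14 + 43086) = √43100 = 10*√431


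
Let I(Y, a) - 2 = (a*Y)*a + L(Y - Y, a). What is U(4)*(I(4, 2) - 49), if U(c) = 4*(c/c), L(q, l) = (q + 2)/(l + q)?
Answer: -120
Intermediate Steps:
L(q, l) = (2 + q)/(l + q)
I(Y, a) = 2 + 2/a + Y*a² (I(Y, a) = 2 + ((a*Y)*a + (2 + (Y - Y))/(a + (Y - Y))) = 2 + ((Y*a)*a + (2 + 0)/(a + 0)) = 2 + (Y*a² + 2/a) = 2 + (2/a + Y*a²) = 2 + 2/a + Y*a²)
U(c) = 4 (U(c) = 4*1 = 4)
U(4)*(I(4, 2) - 49) = 4*((2 + 2/2 + 4*2²) - 49) = 4*((2 + 2*(½) + 4*4) - 49) = 4*((2 + 1 + 16) - 49) = 4*(19 - 49) = 4*(-30) = -120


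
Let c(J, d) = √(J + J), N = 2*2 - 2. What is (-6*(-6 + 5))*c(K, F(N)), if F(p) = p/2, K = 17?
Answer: 6*√34 ≈ 34.986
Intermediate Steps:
N = 2 (N = 4 - 2 = 2)
F(p) = p/2 (F(p) = p*(½) = p/2)
c(J, d) = √2*√J (c(J, d) = √(2*J) = √2*√J)
(-6*(-6 + 5))*c(K, F(N)) = (-6*(-6 + 5))*(√2*√17) = (-6*(-1))*√34 = 6*√34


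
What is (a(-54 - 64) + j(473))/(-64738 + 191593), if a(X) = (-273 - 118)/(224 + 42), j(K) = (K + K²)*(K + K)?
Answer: 56417294081/33743430 ≈ 1671.9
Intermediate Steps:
j(K) = 2*K*(K + K²) (j(K) = (K + K²)*(2*K) = 2*K*(K + K²))
a(X) = -391/266
(a(-54 - 64) + j(473))/(-64738 + 191593) = (-391/266 + 2*473²*(1 + 473))/(-64738 + 191593) = (-391/266 + 2*223729*474)/126855 = (-391/266 + 212095092)*(1/126855) = (56417294081/266)*(1/126855) = 56417294081/33743430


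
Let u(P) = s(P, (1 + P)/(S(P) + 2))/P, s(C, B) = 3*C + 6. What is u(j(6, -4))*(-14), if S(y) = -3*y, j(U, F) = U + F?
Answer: -84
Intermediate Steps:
j(U, F) = F + U
s(C, B) = 6 + 3*C
u(P) = (6 + 3*P)/P
u(j(6, -4))*(-14) = (3 + 6/(-4 + 6))*(-14) = (3 + 6/2)*(-14) = (3 + 6*(½))*(-14) = (3 + 3)*(-14) = 6*(-14) = -84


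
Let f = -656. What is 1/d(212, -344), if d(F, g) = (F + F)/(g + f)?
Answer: -125/53 ≈ -2.3585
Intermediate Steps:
d(F, g) = 2*F/(-656 + g) (d(F, g) = (F + F)/(g - 656) = (2*F)/(-656 + g) = 2*F/(-656 + g))
1/d(212, -344) = 1/(2*212/(-656 - 344)) = 1/(2*212/(-1000)) = 1/(2*212*(-1/1000)) = 1/(-53/125) = -125/53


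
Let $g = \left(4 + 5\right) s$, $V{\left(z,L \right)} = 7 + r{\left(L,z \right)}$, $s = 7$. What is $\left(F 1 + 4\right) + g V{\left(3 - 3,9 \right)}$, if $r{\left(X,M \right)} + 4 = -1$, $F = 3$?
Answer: $133$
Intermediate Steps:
$r{\left(X,M \right)} = -5$ ($r{\left(X,M \right)} = -4 - 1 = -5$)
$V{\left(z,L \right)} = 2$ ($V{\left(z,L \right)} = 7 - 5 = 2$)
$g = 63$ ($g = \left(4 + 5\right) 7 = 9 \cdot 7 = 63$)
$\left(F 1 + 4\right) + g V{\left(3 - 3,9 \right)} = \left(3 \cdot 1 + 4\right) + 63 \cdot 2 = \left(3 + 4\right) + 126 = 7 + 126 = 133$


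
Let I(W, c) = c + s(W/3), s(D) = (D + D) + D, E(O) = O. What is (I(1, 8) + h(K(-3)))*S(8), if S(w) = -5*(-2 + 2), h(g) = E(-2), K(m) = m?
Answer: 0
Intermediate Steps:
s(D) = 3*D (s(D) = 2*D + D = 3*D)
h(g) = -2
S(w) = 0 (S(w) = -5*0 = 0)
I(W, c) = W + c (I(W, c) = c + 3*(W/3) = c + W = W + c)
(I(1, 8) + h(K(-3)))*S(8) = ((1 + 8) - 2)*0 = (9 - 2)*0 = 7*0 = 0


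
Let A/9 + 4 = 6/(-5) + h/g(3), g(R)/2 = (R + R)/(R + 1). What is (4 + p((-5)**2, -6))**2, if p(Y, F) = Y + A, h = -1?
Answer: 10816/25 ≈ 432.64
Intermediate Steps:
g(R) = 4*R/(1 + R) (g(R) = 2*((R + R)/(R + 1)) = 2*((2*R)/(1 + R)) = 2*(2*R/(1 + R)) = 4*R/(1 + R))
A = -249/5 (A = -36 + 9*(6/(-5) - 1/(4*3/(1 + 3))) = -36 + 9*(6*(-1/5) - 1/(4*3/4)) = -36 + 9*(-6/5 - 1/(4*3*(1/4))) = -36 + 9*(-6/5 - 1/3) = -36 + 9*(-23/15) = -36 - 69/5 = -249/5 ≈ -49.800)
p(Y, F) = -249/5 + Y (p(Y, F) = Y - 249/5 = -249/5 + Y)
(4 + p((-5)**2, -6))**2 = (4 + (-249/5 + (-5)**2))**2 = (4 + (-249/5 + 25))**2 = (4 - 124/5)**2 = (-104/5)**2 = 10816/25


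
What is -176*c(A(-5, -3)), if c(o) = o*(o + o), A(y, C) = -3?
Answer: -3168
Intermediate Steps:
c(o) = 2*o² (c(o) = o*(2*o) = 2*o²)
-176*c(A(-5, -3)) = -176*2*(-3)² = -176*2*9 = -176*18 = -22*144 = -3168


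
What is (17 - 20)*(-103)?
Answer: 309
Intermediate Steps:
(17 - 20)*(-103) = -3*(-103) = 309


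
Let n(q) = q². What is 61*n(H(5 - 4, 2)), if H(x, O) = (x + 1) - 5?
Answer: 549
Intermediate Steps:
H(x, O) = -4 + x (H(x, O) = (1 + x) - 5 = -4 + x)
61*n(H(5 - 4, 2)) = 61*(-4 + (5 - 4))² = 61*(-4 + 1)² = 61*(-3)² = 61*9 = 549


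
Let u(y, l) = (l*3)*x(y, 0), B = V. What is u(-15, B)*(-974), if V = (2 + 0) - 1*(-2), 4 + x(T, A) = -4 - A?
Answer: 93504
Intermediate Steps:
x(T, A) = -8 - A (x(T, A) = -4 + (-4 - A) = -8 - A)
V = 4 (V = 2 + 2 = 4)
B = 4
u(y, l) = -24*l (u(y, l) = (l*3)*(-8 - 1*0) = (3*l)*(-8 + 0) = (3*l)*(-8) = -24*l)
u(-15, B)*(-974) = -24*4*(-974) = -96*(-974) = 93504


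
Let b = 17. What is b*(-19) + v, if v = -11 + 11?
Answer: -323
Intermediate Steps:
v = 0
b*(-19) + v = 17*(-19) + 0 = -323 + 0 = -323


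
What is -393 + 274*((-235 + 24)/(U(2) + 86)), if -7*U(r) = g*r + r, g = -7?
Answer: -323000/307 ≈ -1052.1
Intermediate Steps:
U(r) = 6*r/7 (U(r) = -(-7*r + r)/7 = -(-6)*r/7 = 6*r/7)
-393 + 274*((-235 + 24)/(U(2) + 86)) = -393 + 274*((-235 + 24)/((6/7)*2 + 86)) = -393 + 274*(-211/(12/7 + 86)) = -393 + 274*(-211/614/7) = -393 + 274*(-211*7/614) = -393 + 274*(-1477/614) = -393 - 202349/307 = -323000/307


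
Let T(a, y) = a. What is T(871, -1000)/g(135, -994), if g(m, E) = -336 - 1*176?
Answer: -871/512 ≈ -1.7012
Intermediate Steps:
g(m, E) = -512 (g(m, E) = -336 - 176 = -512)
T(871, -1000)/g(135, -994) = 871/(-512) = 871*(-1/512) = -871/512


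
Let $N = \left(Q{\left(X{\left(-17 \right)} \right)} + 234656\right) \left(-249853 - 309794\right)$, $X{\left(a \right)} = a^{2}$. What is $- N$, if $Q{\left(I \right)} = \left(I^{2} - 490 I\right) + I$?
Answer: $98976929832$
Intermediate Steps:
$Q{\left(I \right)} = I^{2} - 489 I$
$N = -98976929832$ ($N = \left(\left(-17\right)^{2} \left(-489 + \left(-17\right)^{2}\right) + 234656\right) \left(-249853 - 309794\right) = \left(289 \left(-489 + 289\right) + 234656\right) \left(-559647\right) = \left(289 \left(-200\right) + 234656\right) \left(-559647\right) = \left(-57800 + 234656\right) \left(-559647\right) = 176856 \left(-559647\right) = -98976929832$)
$- N = \left(-1\right) \left(-98976929832\right) = 98976929832$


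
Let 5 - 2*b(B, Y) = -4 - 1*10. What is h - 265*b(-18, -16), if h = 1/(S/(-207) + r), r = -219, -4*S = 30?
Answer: -152142871/60434 ≈ -2517.5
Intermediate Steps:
S = -15/2 (S = -1/4*30 = -15/2 ≈ -7.5000)
b(B, Y) = 19/2 (b(B, Y) = 5/2 - (-4 - 1*10)/2 = 5/2 - (-4 - 10)/2 = 5/2 - 1/2*(-14) = 5/2 + 7 = 19/2)
h = -138/30217 (h = 1/(-15/2/(-207) - 219) = 1/(-15/2*(-1/207) - 219) = 1/(5/138 - 219) = 1/(-30217/138) = -138/30217 ≈ -0.0045670)
h - 265*b(-18, -16) = -138/30217 - 265*19/2 = -138/30217 - 5035/2 = -152142871/60434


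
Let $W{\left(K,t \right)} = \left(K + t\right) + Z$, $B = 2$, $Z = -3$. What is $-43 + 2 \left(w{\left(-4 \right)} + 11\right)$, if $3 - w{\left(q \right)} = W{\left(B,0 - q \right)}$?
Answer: $-21$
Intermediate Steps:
$W{\left(K,t \right)} = -3 + K + t$ ($W{\left(K,t \right)} = \left(K + t\right) - 3 = -3 + K + t$)
$w{\left(q \right)} = 4 + q$ ($w{\left(q \right)} = 3 - \left(-3 + 2 + \left(0 - q\right)\right) = 3 - \left(-3 + 2 - q\right) = 3 - \left(-1 - q\right) = 3 + \left(1 + q\right) = 4 + q$)
$-43 + 2 \left(w{\left(-4 \right)} + 11\right) = -43 + 2 \left(\left(4 - 4\right) + 11\right) = -43 + 2 \left(0 + 11\right) = -43 + 2 \cdot 11 = -43 + 22 = -21$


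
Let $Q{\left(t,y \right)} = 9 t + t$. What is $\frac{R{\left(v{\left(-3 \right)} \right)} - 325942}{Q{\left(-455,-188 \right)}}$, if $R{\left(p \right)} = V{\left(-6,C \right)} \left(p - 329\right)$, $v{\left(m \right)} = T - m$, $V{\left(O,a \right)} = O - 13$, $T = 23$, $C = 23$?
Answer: $\frac{64037}{910} \approx 70.37$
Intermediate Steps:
$V{\left(O,a \right)} = -13 + O$
$v{\left(m \right)} = 23 - m$
$Q{\left(t,y \right)} = 10 t$
$R{\left(p \right)} = 6251 - 19 p$ ($R{\left(p \right)} = \left(-13 - 6\right) \left(p - 329\right) = - 19 \left(-329 + p\right) = 6251 - 19 p$)
$\frac{R{\left(v{\left(-3 \right)} \right)} - 325942}{Q{\left(-455,-188 \right)}} = \frac{\left(6251 - 19 \left(23 - -3\right)\right) - 325942}{10 \left(-455\right)} = \frac{\left(6251 - 19 \left(23 + 3\right)\right) - 325942}{-4550} = \left(\left(6251 - 494\right) - 325942\right) \left(- \frac{1}{4550}\right) = \left(5757 - 325942\right) \left(- \frac{1}{4550}\right) = \left(-320185\right) \left(- \frac{1}{4550}\right) = \frac{64037}{910}$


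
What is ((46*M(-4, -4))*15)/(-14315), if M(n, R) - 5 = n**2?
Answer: -414/409 ≈ -1.0122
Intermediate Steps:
M(n, R) = 5 + n**2
((46*M(-4, -4))*15)/(-14315) = ((46*(5 + (-4)**2))*15)/(-14315) = ((46*(5 + 16))*15)*(-1/14315) = ((46*21)*15)*(-1/14315) = (966*15)*(-1/14315) = 14490*(-1/14315) = -414/409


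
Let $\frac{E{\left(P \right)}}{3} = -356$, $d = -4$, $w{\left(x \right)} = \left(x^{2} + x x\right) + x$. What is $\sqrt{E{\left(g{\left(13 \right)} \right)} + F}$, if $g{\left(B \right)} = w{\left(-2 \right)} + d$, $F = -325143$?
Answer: $i \sqrt{326211} \approx 571.15 i$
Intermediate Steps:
$w{\left(x \right)} = x + 2 x^{2}$ ($w{\left(x \right)} = \left(x^{2} + x^{2}\right) + x = 2 x^{2} + x = x + 2 x^{2}$)
$g{\left(B \right)} = 2$ ($g{\left(B \right)} = - 2 \left(1 + 2 \left(-2\right)\right) - 4 = - 2 \left(1 - 4\right) - 4 = \left(-2\right) \left(-3\right) - 4 = 6 - 4 = 2$)
$E{\left(P \right)} = -1068$ ($E{\left(P \right)} = 3 \left(-356\right) = -1068$)
$\sqrt{E{\left(g{\left(13 \right)} \right)} + F} = \sqrt{-1068 - 325143} = \sqrt{-326211} = i \sqrt{326211}$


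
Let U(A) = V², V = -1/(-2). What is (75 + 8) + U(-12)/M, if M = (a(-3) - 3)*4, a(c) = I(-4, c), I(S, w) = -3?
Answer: 7967/96 ≈ 82.990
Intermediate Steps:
a(c) = -3
V = ½ (V = -1*(-½) = ½ ≈ 0.50000)
M = -24 (M = (-3 - 3)*4 = -6*4 = -24)
U(A) = ¼ (U(A) = (½)² = ¼)
(75 + 8) + U(-12)/M = (75 + 8) + (¼)/(-24) = 83 - 1/24*¼ = 83 - 1/96 = 7967/96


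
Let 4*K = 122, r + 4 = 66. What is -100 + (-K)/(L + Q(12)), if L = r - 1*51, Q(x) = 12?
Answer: -4661/46 ≈ -101.33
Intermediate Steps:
r = 62 (r = -4 + 66 = 62)
K = 61/2 (K = (1/4)*122 = 61/2 ≈ 30.500)
L = 11 (L = 62 - 1*51 = 62 - 51 = 11)
-100 + (-K)/(L + Q(12)) = -100 + (-1*61/2)/(11 + 12) = -100 - 61/2/23 = -100 + (1/23)*(-61/2) = -100 - 61/46 = -4661/46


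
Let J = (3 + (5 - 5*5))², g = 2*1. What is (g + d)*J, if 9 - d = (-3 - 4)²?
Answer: -10982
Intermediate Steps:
g = 2
J = 289 (J = (3 + (5 - 25))² = (3 - 20)² = (-17)² = 289)
d = -40 (d = 9 - (-3 - 4)² = 9 - 1*(-7)² = 9 - 1*49 = 9 - 49 = -40)
(g + d)*J = (2 - 40)*289 = -38*289 = -10982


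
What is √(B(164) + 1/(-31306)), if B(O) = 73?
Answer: √71544760122/31306 ≈ 8.5440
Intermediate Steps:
√(B(164) + 1/(-31306)) = √(73 + 1/(-31306)) = √(73 - 1/31306) = √(2285337/31306) = √71544760122/31306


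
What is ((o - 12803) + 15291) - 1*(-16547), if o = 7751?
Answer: 26786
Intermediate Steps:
((o - 12803) + 15291) - 1*(-16547) = ((7751 - 12803) + 15291) - 1*(-16547) = (-5052 + 15291) + 16547 = 10239 + 16547 = 26786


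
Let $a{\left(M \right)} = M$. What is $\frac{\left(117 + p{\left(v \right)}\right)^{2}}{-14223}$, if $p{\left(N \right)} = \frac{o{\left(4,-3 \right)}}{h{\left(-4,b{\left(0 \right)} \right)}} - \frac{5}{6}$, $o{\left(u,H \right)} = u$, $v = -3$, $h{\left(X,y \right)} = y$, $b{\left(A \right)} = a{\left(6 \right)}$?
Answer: $- \frac{491401}{512028} \approx -0.95971$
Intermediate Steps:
$b{\left(A \right)} = 6$
$p{\left(N \right)} = - \frac{1}{6}$ ($p{\left(N \right)} = \frac{4}{6} - \frac{5}{6} = 4 \cdot \frac{1}{6} - \frac{5}{6} = \frac{2}{3} - \frac{5}{6} = - \frac{1}{6}$)
$\frac{\left(117 + p{\left(v \right)}\right)^{2}}{-14223} = \frac{\left(117 - \frac{1}{6}\right)^{2}}{-14223} = \left(\frac{701}{6}\right)^{2} \left(- \frac{1}{14223}\right) = \frac{491401}{36} \left(- \frac{1}{14223}\right) = - \frac{491401}{512028}$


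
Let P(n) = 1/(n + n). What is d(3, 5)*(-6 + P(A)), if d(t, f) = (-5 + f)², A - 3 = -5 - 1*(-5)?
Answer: 0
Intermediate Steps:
A = 3 (A = 3 + (-5 - 1*(-5)) = 3 + (-5 + 5) = 3 + 0 = 3)
P(n) = 1/(2*n)
d(3, 5)*(-6 + P(A)) = (-5 + 5)²*(-6 + (½)/3) = 0²*(-6 + (½)*(⅓)) = 0*(-6 + ⅙) = 0*(-35/6) = 0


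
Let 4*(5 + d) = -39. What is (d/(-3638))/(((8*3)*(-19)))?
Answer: -59/6635712 ≈ -8.8913e-6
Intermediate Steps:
d = -59/4 (d = -5 + (1/4)*(-39) = -5 - 39/4 = -59/4 ≈ -14.750)
(d/(-3638))/(((8*3)*(-19))) = (-59/4/(-3638))/(((8*3)*(-19))) = (-59/4*(-1/3638))/((24*(-19))) = (59/14552)/(-456) = (59/14552)*(-1/456) = -59/6635712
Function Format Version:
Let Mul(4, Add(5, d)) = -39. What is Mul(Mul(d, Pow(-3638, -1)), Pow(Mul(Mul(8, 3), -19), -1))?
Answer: Rational(-59, 6635712) ≈ -8.8913e-6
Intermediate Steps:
d = Rational(-59, 4) (d = Add(-5, Mul(Rational(1, 4), -39)) = Add(-5, Rational(-39, 4)) = Rational(-59, 4) ≈ -14.750)
Mul(Mul(d, Pow(-3638, -1)), Pow(Mul(Mul(8, 3), -19), -1)) = Mul(Mul(Rational(-59, 4), Pow(-3638, -1)), Pow(Mul(Mul(8, 3), -19), -1)) = Mul(Mul(Rational(-59, 4), Rational(-1, 3638)), Pow(Mul(24, -19), -1)) = Mul(Rational(59, 14552), Pow(-456, -1)) = Mul(Rational(59, 14552), Rational(-1, 456)) = Rational(-59, 6635712)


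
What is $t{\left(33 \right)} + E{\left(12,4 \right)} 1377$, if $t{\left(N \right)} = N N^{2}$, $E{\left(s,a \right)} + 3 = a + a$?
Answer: $42822$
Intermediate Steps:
$E{\left(s,a \right)} = -3 + 2 a$ ($E{\left(s,a \right)} = -3 + \left(a + a\right) = -3 + 2 a$)
$t{\left(N \right)} = N^{3}$
$t{\left(33 \right)} + E{\left(12,4 \right)} 1377 = 33^{3} + \left(-3 + 2 \cdot 4\right) 1377 = 35937 + \left(-3 + 8\right) 1377 = 35937 + 5 \cdot 1377 = 35937 + 6885 = 42822$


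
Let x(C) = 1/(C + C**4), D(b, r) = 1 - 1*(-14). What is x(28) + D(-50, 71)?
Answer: 9220261/614684 ≈ 15.000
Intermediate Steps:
D(b, r) = 15 (D(b, r) = 1 + 14 = 15)
x(28) + D(-50, 71) = 1/(28 + 28**4) + 15 = 1/(28 + 614656) + 15 = 1/614684 + 15 = 9220261/614684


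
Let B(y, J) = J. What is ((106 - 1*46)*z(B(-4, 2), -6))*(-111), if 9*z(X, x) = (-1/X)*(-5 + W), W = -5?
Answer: -3700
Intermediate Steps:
z(X, x) = 10/(9*X) (z(X, x) = ((-1/X)*(-5 - 5))/9 = (-1/X*(-10))/9 = (10/X)/9 = 10/(9*X))
((106 - 1*46)*z(B(-4, 2), -6))*(-111) = ((106 - 1*46)*((10/9)/2))*(-111) = ((106 - 46)*((10/9)*(1/2)))*(-111) = (60*(5/9))*(-111) = (100/3)*(-111) = -3700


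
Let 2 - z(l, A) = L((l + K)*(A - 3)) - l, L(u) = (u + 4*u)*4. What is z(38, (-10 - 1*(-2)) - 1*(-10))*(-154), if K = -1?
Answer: -120120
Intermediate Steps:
L(u) = 20*u (L(u) = (5*u)*4 = 20*u)
z(l, A) = 2 + l - 20*(-1 + l)*(-3 + A) (z(l, A) = 2 - (20*((l - 1)*(A - 3)) - l) = 2 - (20*((-1 + l)*(-3 + A)) - l) = 2 - (20*(-1 + l)*(-3 + A) - l) = 2 - (-l + 20*(-1 + l)*(-3 + A)) = 2 + (l - 20*(-1 + l)*(-3 + A)) = 2 + l - 20*(-1 + l)*(-3 + A))
z(38, (-10 - 1*(-2)) - 1*(-10))*(-154) = (-58 + 20*((-10 - 1*(-2)) - 1*(-10)) + 61*38 - 20*((-10 - 1*(-2)) - 1*(-10))*38)*(-154) = (-58 + 20*((-10 + 2) + 10) + 2318 - 20*((-10 + 2) + 10)*38)*(-154) = (-58 + 20*(-8 + 10) + 2318 - 20*(-8 + 10)*38)*(-154) = (-58 + 20*2 + 2318 - 20*2*38)*(-154) = (-58 + 40 + 2318 - 1520)*(-154) = 780*(-154) = -120120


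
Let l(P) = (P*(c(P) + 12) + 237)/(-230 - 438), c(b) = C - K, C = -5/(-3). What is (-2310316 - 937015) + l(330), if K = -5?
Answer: -2169223505/668 ≈ -3.2473e+6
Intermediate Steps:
C = 5/3 (C = -5*(-1/3) = 5/3 ≈ 1.6667)
c(b) = 20/3 (c(b) = 5/3 - 1*(-5) = 5/3 + 5 = 20/3)
l(P) = -237/668 - 14*P/501 (l(P) = (P*(20/3 + 12) + 237)/(-230 - 438) = (P*(56/3) + 237)/(-668) = (56*P/3 + 237)*(-1/668) = (237 + 56*P/3)*(-1/668) = -237/668 - 14*P/501)
(-2310316 - 937015) + l(330) = (-2310316 - 937015) + (-237/668 - 14/501*330) = -3247331 + (-237/668 - 1540/167) = -3247331 - 6397/668 = -2169223505/668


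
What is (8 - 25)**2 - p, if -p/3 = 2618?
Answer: 8143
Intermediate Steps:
p = -7854 (p = -3*2618 = -7854)
(8 - 25)**2 - p = (8 - 25)**2 - 1*(-7854) = (-17)**2 + 7854 = 289 + 7854 = 8143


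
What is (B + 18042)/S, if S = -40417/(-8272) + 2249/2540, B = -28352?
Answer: -54155543200/30315727 ≈ -1786.4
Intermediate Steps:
S = 30315727/5252720 (S = -40417*(-1/8272) + 2249*(1/2540) = 40417/8272 + 2249/2540 = 30315727/5252720 ≈ 5.7714)
(B + 18042)/S = (-28352 + 18042)/(30315727/5252720) = -10310*5252720/30315727 = -54155543200/30315727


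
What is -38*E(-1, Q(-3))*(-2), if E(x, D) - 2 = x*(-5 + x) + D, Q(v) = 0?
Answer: 608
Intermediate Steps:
E(x, D) = 2 + D + x*(-5 + x) (E(x, D) = 2 + (x*(-5 + x) + D) = 2 + (D + x*(-5 + x)) = 2 + D + x*(-5 + x))
-38*E(-1, Q(-3))*(-2) = -38*(2 + 0 + (-1)² - 5*(-1))*(-2) = -38*(2 + 0 + 1 + 5)*(-2) = -38*8*(-2) = -304*(-2) = 608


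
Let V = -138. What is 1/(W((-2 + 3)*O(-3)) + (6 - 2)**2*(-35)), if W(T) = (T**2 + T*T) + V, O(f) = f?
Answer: -1/680 ≈ -0.0014706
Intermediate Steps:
W(T) = -138 + 2*T**2 (W(T) = (T**2 + T*T) - 138 = (T**2 + T**2) - 138 = 2*T**2 - 138 = -138 + 2*T**2)
1/(W((-2 + 3)*O(-3)) + (6 - 2)**2*(-35)) = 1/((-138 + 2*((-2 + 3)*(-3))**2) + (6 - 2)**2*(-35)) = 1/((-138 + 2*(1*(-3))**2) + 4**2*(-35)) = 1/((-138 + 2*(-3)**2) + 16*(-35)) = 1/((-138 + 2*9) - 560) = 1/((-138 + 18) - 560) = 1/(-120 - 560) = 1/(-680) = -1/680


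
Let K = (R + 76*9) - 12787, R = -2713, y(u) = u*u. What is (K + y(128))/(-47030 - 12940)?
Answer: -784/29985 ≈ -0.026146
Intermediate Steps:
y(u) = u**2
K = -14816 (K = (-2713 + 76*9) - 12787 = (-2713 + 684) - 12787 = -2029 - 12787 = -14816)
(K + y(128))/(-47030 - 12940) = (-14816 + 128**2)/(-47030 - 12940) = (-14816 + 16384)/(-59970) = 1568*(-1/59970) = -784/29985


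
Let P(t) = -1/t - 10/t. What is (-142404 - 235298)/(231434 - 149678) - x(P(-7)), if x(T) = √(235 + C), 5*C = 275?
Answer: -188851/40878 - √290 ≈ -21.649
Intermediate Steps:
C = 55 (C = (⅕)*275 = 55)
P(t) = -11/t
x(T) = √290 (x(T) = √(235 + 55) = √290)
(-142404 - 235298)/(231434 - 149678) - x(P(-7)) = (-142404 - 235298)/(231434 - 149678) - √290 = -377702/81756 - √290 = -377702*1/81756 - √290 = -188851/40878 - √290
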